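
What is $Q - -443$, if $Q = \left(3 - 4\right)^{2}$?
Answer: $444$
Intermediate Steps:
$Q = 1$ ($Q = \left(-1\right)^{2} = 1$)
$Q - -443 = 1 - -443 = 1 + 443 = 444$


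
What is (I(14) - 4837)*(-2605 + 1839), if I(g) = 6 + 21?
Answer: 3684460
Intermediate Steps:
I(g) = 27
(I(14) - 4837)*(-2605 + 1839) = (27 - 4837)*(-2605 + 1839) = -4810*(-766) = 3684460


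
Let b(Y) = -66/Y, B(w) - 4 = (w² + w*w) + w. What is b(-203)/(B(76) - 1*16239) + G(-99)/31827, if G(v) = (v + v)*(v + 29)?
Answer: 4320020826/9921759589 ≈ 0.43541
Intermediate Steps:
B(w) = 4 + w + 2*w² (B(w) = 4 + ((w² + w*w) + w) = 4 + ((w² + w²) + w) = 4 + (2*w² + w) = 4 + (w + 2*w²) = 4 + w + 2*w²)
G(v) = 2*v*(29 + v) (G(v) = (2*v)*(29 + v) = 2*v*(29 + v))
b(-203)/(B(76) - 1*16239) + G(-99)/31827 = (-66/(-203))/((4 + 76 + 2*76²) - 1*16239) + (2*(-99)*(29 - 99))/31827 = (-66*(-1/203))/((4 + 76 + 2*5776) - 16239) + (2*(-99)*(-70))*(1/31827) = 66/(203*((4 + 76 + 11552) - 16239)) + 13860*(1/31827) = 66/(203*(11632 - 16239)) + 4620/10609 = (66/203)/(-4607) + 4620/10609 = (66/203)*(-1/4607) + 4620/10609 = -66/935221 + 4620/10609 = 4320020826/9921759589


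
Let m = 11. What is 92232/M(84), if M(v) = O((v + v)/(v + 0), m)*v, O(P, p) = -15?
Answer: -366/5 ≈ -73.200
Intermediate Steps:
M(v) = -15*v
92232/M(84) = 92232/((-15*84)) = 92232/(-1260) = 92232*(-1/1260) = -366/5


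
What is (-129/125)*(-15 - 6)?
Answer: 2709/125 ≈ 21.672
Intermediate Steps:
(-129/125)*(-15 - 6) = -129*1/125*(-21) = -129/125*(-21) = 2709/125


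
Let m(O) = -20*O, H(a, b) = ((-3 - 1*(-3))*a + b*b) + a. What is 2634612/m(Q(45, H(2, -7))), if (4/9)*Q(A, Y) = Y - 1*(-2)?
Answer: -878204/795 ≈ -1104.7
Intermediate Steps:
H(a, b) = a + b² (H(a, b) = ((-3 + 3)*a + b²) + a = (0*a + b²) + a = (0 + b²) + a = b² + a = a + b²)
Q(A, Y) = 9/2 + 9*Y/4 (Q(A, Y) = 9*(Y - 1*(-2))/4 = 9*(Y + 2)/4 = 9*(2 + Y)/4 = 9/2 + 9*Y/4)
2634612/m(Q(45, H(2, -7))) = 2634612/((-20*(9/2 + 9*(2 + (-7)²)/4))) = 2634612/((-20*(9/2 + 9*(2 + 49)/4))) = 2634612/((-20*(9/2 + (9/4)*51))) = 2634612/((-20*(9/2 + 459/4))) = 2634612/((-20*477/4)) = 2634612/(-2385) = 2634612*(-1/2385) = -878204/795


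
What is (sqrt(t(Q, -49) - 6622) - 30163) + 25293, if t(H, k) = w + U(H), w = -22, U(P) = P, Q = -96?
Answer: -4870 + 2*I*sqrt(1685) ≈ -4870.0 + 82.098*I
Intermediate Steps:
t(H, k) = -22 + H
(sqrt(t(Q, -49) - 6622) - 30163) + 25293 = (sqrt((-22 - 96) - 6622) - 30163) + 25293 = (sqrt(-118 - 6622) - 30163) + 25293 = (sqrt(-6740) - 30163) + 25293 = (2*I*sqrt(1685) - 30163) + 25293 = (-30163 + 2*I*sqrt(1685)) + 25293 = -4870 + 2*I*sqrt(1685)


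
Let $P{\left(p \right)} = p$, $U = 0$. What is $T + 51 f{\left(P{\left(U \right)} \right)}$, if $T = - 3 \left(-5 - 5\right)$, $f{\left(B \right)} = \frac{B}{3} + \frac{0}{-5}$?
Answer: $30$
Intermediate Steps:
$f{\left(B \right)} = \frac{B}{3}$ ($f{\left(B \right)} = B \frac{1}{3} + 0 \left(- \frac{1}{5}\right) = \frac{B}{3} + 0 = \frac{B}{3}$)
$T = 30$ ($T = \left(-3\right) \left(-10\right) = 30$)
$T + 51 f{\left(P{\left(U \right)} \right)} = 30 + 51 \cdot \frac{1}{3} \cdot 0 = 30 + 51 \cdot 0 = 30 + 0 = 30$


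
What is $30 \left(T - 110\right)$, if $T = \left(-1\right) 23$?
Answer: $-3990$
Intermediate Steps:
$T = -23$
$30 \left(T - 110\right) = 30 \left(-23 - 110\right) = 30 \left(-133\right) = -3990$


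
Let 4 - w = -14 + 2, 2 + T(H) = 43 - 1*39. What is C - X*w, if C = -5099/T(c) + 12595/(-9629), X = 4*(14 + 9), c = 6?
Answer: -77471237/19258 ≈ -4022.8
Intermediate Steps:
T(H) = 2 (T(H) = -2 + (43 - 1*39) = -2 + (43 - 39) = -2 + 4 = 2)
X = 92 (X = 4*23 = 92)
w = 16 (w = 4 - (-14 + 2) = 4 - 1*(-12) = 4 + 12 = 16)
C = -49123461/19258 (C = -5099/2 + 12595/(-9629) = -5099*½ + 12595*(-1/9629) = -5099/2 - 12595/9629 = -49123461/19258 ≈ -2550.8)
C - X*w = -49123461/19258 - 92*16 = -49123461/19258 - 1*1472 = -49123461/19258 - 1472 = -77471237/19258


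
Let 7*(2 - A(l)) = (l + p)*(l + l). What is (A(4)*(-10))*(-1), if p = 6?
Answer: -660/7 ≈ -94.286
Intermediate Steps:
A(l) = 2 - 2*l*(6 + l)/7 (A(l) = 2 - (l + 6)*(l + l)/7 = 2 - (6 + l)*2*l/7 = 2 - 2*l*(6 + l)/7)
(A(4)*(-10))*(-1) = ((2 - 12/7*4 - 2/7*4²)*(-10))*(-1) = ((2 - 48/7 - 2/7*16)*(-10))*(-1) = ((2 - 48/7 - 32/7)*(-10))*(-1) = -66/7*(-10)*(-1) = (660/7)*(-1) = -660/7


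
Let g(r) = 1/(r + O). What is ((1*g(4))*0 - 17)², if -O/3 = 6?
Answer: 289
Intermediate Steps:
O = -18 (O = -3*6 = -18)
g(r) = 1/(-18 + r) (g(r) = 1/(r - 18) = 1/(-18 + r))
((1*g(4))*0 - 17)² = ((1/(-18 + 4))*0 - 17)² = ((1/(-14))*0 - 17)² = ((1*(-1/14))*0 - 17)² = (-1/14*0 - 17)² = (0 - 17)² = (-17)² = 289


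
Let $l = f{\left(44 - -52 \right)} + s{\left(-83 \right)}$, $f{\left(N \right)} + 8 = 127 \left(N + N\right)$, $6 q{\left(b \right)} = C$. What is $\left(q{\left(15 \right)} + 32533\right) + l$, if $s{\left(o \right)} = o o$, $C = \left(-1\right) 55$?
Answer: $\frac{382733}{6} \approx 63789.0$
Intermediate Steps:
$C = -55$
$q{\left(b \right)} = - \frac{55}{6}$ ($q{\left(b \right)} = \frac{1}{6} \left(-55\right) = - \frac{55}{6}$)
$s{\left(o \right)} = o^{2}$
$f{\left(N \right)} = -8 + 254 N$ ($f{\left(N \right)} = -8 + 127 \left(N + N\right) = -8 + 127 \cdot 2 N = -8 + 254 N$)
$l = 31265$ ($l = \left(-8 + 254 \left(44 - -52\right)\right) + \left(-83\right)^{2} = \left(-8 + 254 \left(44 + 52\right)\right) + 6889 = \left(-8 + 254 \cdot 96\right) + 6889 = \left(-8 + 24384\right) + 6889 = 24376 + 6889 = 31265$)
$\left(q{\left(15 \right)} + 32533\right) + l = \left(- \frac{55}{6} + 32533\right) + 31265 = \frac{195143}{6} + 31265 = \frac{382733}{6}$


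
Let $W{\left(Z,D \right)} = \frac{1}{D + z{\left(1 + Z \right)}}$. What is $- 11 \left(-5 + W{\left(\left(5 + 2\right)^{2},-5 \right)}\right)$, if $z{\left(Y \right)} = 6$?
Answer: $44$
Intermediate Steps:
$W{\left(Z,D \right)} = \frac{1}{6 + D}$ ($W{\left(Z,D \right)} = \frac{1}{D + 6} = \frac{1}{6 + D}$)
$- 11 \left(-5 + W{\left(\left(5 + 2\right)^{2},-5 \right)}\right) = - 11 \left(-5 + \frac{1}{6 - 5}\right) = - 11 \left(-5 + 1^{-1}\right) = - 11 \left(-5 + 1\right) = \left(-11\right) \left(-4\right) = 44$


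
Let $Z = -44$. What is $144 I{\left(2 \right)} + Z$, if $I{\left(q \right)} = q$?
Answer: $244$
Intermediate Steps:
$144 I{\left(2 \right)} + Z = 144 \cdot 2 - 44 = 288 - 44 = 244$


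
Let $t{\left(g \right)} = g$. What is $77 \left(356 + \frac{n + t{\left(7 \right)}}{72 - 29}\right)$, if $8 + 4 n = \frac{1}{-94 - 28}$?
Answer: $\frac{575401211}{20984} \approx 27421.0$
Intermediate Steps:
$n = - \frac{977}{488}$ ($n = -2 + \frac{1}{4 \left(-94 - 28\right)} = -2 + \frac{1}{4 \left(-122\right)} = -2 + \frac{1}{4} \left(- \frac{1}{122}\right) = -2 - \frac{1}{488} = - \frac{977}{488} \approx -2.002$)
$77 \left(356 + \frac{n + t{\left(7 \right)}}{72 - 29}\right) = 77 \left(356 + \frac{- \frac{977}{488} + 7}{72 - 29}\right) = 77 \left(356 + \frac{2439}{488 \cdot 43}\right) = 77 \left(356 + \frac{2439}{488} \cdot \frac{1}{43}\right) = 77 \left(356 + \frac{2439}{20984}\right) = 77 \cdot \frac{7472743}{20984} = \frac{575401211}{20984}$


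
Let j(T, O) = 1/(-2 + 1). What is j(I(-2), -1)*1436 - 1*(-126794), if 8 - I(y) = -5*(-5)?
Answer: 125358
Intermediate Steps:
I(y) = -17 (I(y) = 8 - (-5)*(-5) = 8 - 1*25 = 8 - 25 = -17)
j(T, O) = -1 (j(T, O) = 1/(-1) = -1)
j(I(-2), -1)*1436 - 1*(-126794) = -1*1436 - 1*(-126794) = -1436 + 126794 = 125358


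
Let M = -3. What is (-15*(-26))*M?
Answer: -1170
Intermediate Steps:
(-15*(-26))*M = -15*(-26)*(-3) = 390*(-3) = -1170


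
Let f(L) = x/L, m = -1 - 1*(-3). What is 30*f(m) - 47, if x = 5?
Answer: 28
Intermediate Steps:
m = 2 (m = -1 + 3 = 2)
f(L) = 5/L
30*f(m) - 47 = 30*(5/2) - 47 = 75 - 47 = 28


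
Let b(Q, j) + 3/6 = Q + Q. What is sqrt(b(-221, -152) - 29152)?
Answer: I*sqrt(118378)/2 ≈ 172.03*I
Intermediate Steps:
b(Q, j) = -1/2 + 2*Q (b(Q, j) = -1/2 + (Q + Q) = -1/2 + 2*Q)
sqrt(b(-221, -152) - 29152) = sqrt((-1/2 + 2*(-221)) - 29152) = sqrt((-1/2 - 442) - 29152) = sqrt(-885/2 - 29152) = sqrt(-59189/2) = I*sqrt(118378)/2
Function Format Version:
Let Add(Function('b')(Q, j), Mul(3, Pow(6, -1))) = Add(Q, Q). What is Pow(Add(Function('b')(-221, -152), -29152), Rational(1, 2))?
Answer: Mul(Rational(1, 2), I, Pow(118378, Rational(1, 2))) ≈ Mul(172.03, I)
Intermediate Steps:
Function('b')(Q, j) = Add(Rational(-1, 2), Mul(2, Q)) (Function('b')(Q, j) = Add(Rational(-1, 2), Add(Q, Q)) = Add(Rational(-1, 2), Mul(2, Q)))
Pow(Add(Function('b')(-221, -152), -29152), Rational(1, 2)) = Pow(Add(Add(Rational(-1, 2), Mul(2, -221)), -29152), Rational(1, 2)) = Pow(Add(Add(Rational(-1, 2), -442), -29152), Rational(1, 2)) = Pow(Add(Rational(-885, 2), -29152), Rational(1, 2)) = Pow(Rational(-59189, 2), Rational(1, 2)) = Mul(Rational(1, 2), I, Pow(118378, Rational(1, 2)))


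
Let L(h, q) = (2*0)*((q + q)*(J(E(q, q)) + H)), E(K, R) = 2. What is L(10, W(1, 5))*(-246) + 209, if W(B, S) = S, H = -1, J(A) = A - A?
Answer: 209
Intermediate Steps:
J(A) = 0
L(h, q) = 0 (L(h, q) = (2*0)*((q + q)*(0 - 1)) = 0*((2*q)*(-1)) = 0*(-2*q) = 0)
L(10, W(1, 5))*(-246) + 209 = 0*(-246) + 209 = 0 + 209 = 209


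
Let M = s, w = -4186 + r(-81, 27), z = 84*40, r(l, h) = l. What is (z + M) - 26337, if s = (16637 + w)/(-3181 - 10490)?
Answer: -314130937/13671 ≈ -22978.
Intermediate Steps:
z = 3360
w = -4267 (w = -4186 - 81 = -4267)
s = -12370/13671 (s = (16637 - 4267)/(-3181 - 10490) = 12370/(-13671) = 12370*(-1/13671) = -12370/13671 ≈ -0.90483)
M = -12370/13671 ≈ -0.90483
(z + M) - 26337 = (3360 - 12370/13671) - 26337 = 45922190/13671 - 26337 = -314130937/13671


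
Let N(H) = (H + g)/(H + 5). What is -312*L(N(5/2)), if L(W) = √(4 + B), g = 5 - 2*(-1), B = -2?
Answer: -312*√2 ≈ -441.23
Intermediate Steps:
g = 7 (g = 5 + 2 = 7)
N(H) = (7 + H)/(5 + H) (N(H) = (H + 7)/(H + 5) = (7 + H)/(5 + H))
L(W) = √2 (L(W) = √(4 - 2) = √2)
-312*L(N(5/2)) = -312*√2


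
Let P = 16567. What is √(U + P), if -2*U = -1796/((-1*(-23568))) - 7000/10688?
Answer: √16040277376591263/983964 ≈ 128.71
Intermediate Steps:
U = 1438841/3935856 (U = -(-1796/((-1*(-23568))) - 7000/10688)/2 = -(-1796/23568 - 7000*1/10688)/2 = -(-1796*1/23568 - 875/1336)/2 = -(-449/5892 - 875/1336)/2 = -½*(-1438841/1967928) = 1438841/3935856 ≈ 0.36557)
√(U + P) = √(1438841/3935856 + 16567) = √(65206765193/3935856) = √16040277376591263/983964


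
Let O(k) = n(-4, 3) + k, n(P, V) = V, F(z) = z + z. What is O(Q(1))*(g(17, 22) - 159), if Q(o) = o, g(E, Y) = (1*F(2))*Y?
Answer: -284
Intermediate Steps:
F(z) = 2*z
g(E, Y) = 4*Y (g(E, Y) = (1*(2*2))*Y = (1*4)*Y = 4*Y)
O(k) = 3 + k
O(Q(1))*(g(17, 22) - 159) = (3 + 1)*(4*22 - 159) = 4*(88 - 159) = 4*(-71) = -284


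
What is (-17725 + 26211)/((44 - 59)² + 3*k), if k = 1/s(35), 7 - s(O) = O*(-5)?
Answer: 1544452/40953 ≈ 37.713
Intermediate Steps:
s(O) = 7 + 5*O (s(O) = 7 - O*(-5) = 7 - (-5)*O = 7 + 5*O)
k = 1/182 (k = 1/(7 + 5*35) = 1/(7 + 175) = 1/182 ≈ 0.0054945)
(-17725 + 26211)/((44 - 59)² + 3*k) = (-17725 + 26211)/((44 - 59)² + 3*(1/182)) = 8486/((-15)² + 3/182) = 8486/(225 + 3/182) = 8486/(40953/182) = 8486*(182/40953) = 1544452/40953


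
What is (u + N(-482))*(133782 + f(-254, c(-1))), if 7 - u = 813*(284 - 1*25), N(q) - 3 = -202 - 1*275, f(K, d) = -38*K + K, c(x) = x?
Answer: -30215848120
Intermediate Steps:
f(K, d) = -37*K
N(q) = -474 (N(q) = 3 + (-202 - 1*275) = 3 + (-202 - 275) = 3 - 477 = -474)
u = -210560 (u = 7 - 813*(284 - 1*25) = 7 - 813*(284 - 25) = 7 - 813*259 = 7 - 1*210567 = 7 - 210567 = -210560)
(u + N(-482))*(133782 + f(-254, c(-1))) = (-210560 - 474)*(133782 - 37*(-254)) = -211034*(133782 + 9398) = -211034*143180 = -30215848120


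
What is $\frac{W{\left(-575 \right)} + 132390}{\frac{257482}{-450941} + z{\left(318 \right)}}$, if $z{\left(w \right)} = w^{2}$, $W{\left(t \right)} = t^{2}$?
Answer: $\frac{208792447115}{45600700202} \approx 4.5787$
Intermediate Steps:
$\frac{W{\left(-575 \right)} + 132390}{\frac{257482}{-450941} + z{\left(318 \right)}} = \frac{\left(-575\right)^{2} + 132390}{\frac{257482}{-450941} + 318^{2}} = \frac{330625 + 132390}{257482 \left(- \frac{1}{450941}\right) + 101124} = \frac{463015}{- \frac{257482}{450941} + 101124} = \frac{463015}{\frac{45600700202}{450941}} = 463015 \cdot \frac{450941}{45600700202} = \frac{208792447115}{45600700202}$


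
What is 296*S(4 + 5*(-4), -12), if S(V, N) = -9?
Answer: -2664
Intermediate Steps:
296*S(4 + 5*(-4), -12) = 296*(-9) = -2664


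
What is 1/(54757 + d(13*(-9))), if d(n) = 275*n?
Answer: 1/22582 ≈ 4.4283e-5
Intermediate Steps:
1/(54757 + d(13*(-9))) = 1/(54757 + 275*(13*(-9))) = 1/(54757 + 275*(-117)) = 1/(54757 - 32175) = 1/22582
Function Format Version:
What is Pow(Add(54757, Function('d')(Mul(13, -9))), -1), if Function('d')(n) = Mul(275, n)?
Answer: Rational(1, 22582) ≈ 4.4283e-5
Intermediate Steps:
Pow(Add(54757, Function('d')(Mul(13, -9))), -1) = Pow(Add(54757, Mul(275, Mul(13, -9))), -1) = Pow(Add(54757, Mul(275, -117)), -1) = Pow(Add(54757, -32175), -1) = Pow(22582, -1) = Rational(1, 22582)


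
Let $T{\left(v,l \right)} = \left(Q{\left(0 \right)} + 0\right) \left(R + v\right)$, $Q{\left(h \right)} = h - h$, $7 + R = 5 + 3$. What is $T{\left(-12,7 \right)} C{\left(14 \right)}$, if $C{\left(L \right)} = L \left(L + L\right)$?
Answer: $0$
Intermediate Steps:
$R = 1$ ($R = -7 + \left(5 + 3\right) = -7 + 8 = 1$)
$Q{\left(h \right)} = 0$
$C{\left(L \right)} = 2 L^{2}$ ($C{\left(L \right)} = L 2 L = 2 L^{2}$)
$T{\left(v,l \right)} = 0$ ($T{\left(v,l \right)} = \left(0 + 0\right) \left(1 + v\right) = 0 \left(1 + v\right) = 0$)
$T{\left(-12,7 \right)} C{\left(14 \right)} = 0 \cdot 2 \cdot 14^{2} = 0 \cdot 2 \cdot 196 = 0 \cdot 392 = 0$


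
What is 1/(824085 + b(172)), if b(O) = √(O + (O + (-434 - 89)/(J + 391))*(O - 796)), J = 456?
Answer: 139599999/115042283262871 - 22*I*√158260865/575211416314355 ≈ 1.2135e-6 - 4.8115e-10*I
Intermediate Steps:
b(O) = √(O + (-796 + O)*(-523/847 + O)) (b(O) = √(O + (O + (-434 - 89)/(456 + 391))*(O - 796)) = √(O + (O - 523/847)*(-796 + O)) = √(O + (-523/847 + O)*(-796 + O)) = √(O + (-796 + O)*(-523/847 + O)))
1/(824085 + b(172)) = 1/(824085 + √(2914156 - 4717216*172 + 5929*172²)/77) = 1/(824085 + √(2914156 - 811361152 + 5929*29584)/77) = 1/(824085 + √(2914156 - 811361152 + 175403536)/77) = 1/(824085 + √(-633043460)/77) = 1/(824085 + (2*I*√158260865)/77) = 1/(824085 + 2*I*√158260865/77)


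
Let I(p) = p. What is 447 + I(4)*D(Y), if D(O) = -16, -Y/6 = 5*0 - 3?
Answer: 383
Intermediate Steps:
Y = 18 (Y = -6*(5*0 - 3) = -6*(0 - 3) = -6*(-3) = 18)
447 + I(4)*D(Y) = 447 + 4*(-16) = 447 - 64 = 383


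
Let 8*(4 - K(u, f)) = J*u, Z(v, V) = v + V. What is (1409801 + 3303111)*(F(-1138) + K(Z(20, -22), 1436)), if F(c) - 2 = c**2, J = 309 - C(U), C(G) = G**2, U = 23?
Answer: 6103197475440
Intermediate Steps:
Z(v, V) = V + v
J = -220 (J = 309 - 1*23**2 = 309 - 1*529 = 309 - 529 = -220)
F(c) = 2 + c**2
K(u, f) = 4 + 55*u/2 (K(u, f) = 4 - (-55)*u/2 = 4 + 55*u/2)
(1409801 + 3303111)*(F(-1138) + K(Z(20, -22), 1436)) = (1409801 + 3303111)*((2 + (-1138)**2) + (4 + 55*(-22 + 20)/2)) = 4712912*((2 + 1295044) + (4 + (55/2)*(-2))) = 4712912*(1295046 + (4 - 55)) = 4712912*(1295046 - 51) = 4712912*1294995 = 6103197475440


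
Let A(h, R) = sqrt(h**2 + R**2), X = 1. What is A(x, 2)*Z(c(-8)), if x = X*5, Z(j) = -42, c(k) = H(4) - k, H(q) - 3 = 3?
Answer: -42*sqrt(29) ≈ -226.18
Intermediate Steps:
H(q) = 6 (H(q) = 3 + 3 = 6)
c(k) = 6 - k
x = 5 (x = 1*5 = 5)
A(h, R) = sqrt(R**2 + h**2)
A(x, 2)*Z(c(-8)) = sqrt(2**2 + 5**2)*(-42) = sqrt(4 + 25)*(-42) = sqrt(29)*(-42) = -42*sqrt(29)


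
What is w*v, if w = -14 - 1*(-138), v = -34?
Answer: -4216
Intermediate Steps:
w = 124 (w = -14 + 138 = 124)
w*v = 124*(-34) = -4216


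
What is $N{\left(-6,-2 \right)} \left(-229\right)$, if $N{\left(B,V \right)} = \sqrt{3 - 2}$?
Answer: $-229$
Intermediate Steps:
$N{\left(B,V \right)} = 1$ ($N{\left(B,V \right)} = \sqrt{1} = 1$)
$N{\left(-6,-2 \right)} \left(-229\right) = 1 \left(-229\right) = -229$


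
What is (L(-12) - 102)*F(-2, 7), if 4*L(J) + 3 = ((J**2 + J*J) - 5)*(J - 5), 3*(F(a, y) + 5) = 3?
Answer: 5222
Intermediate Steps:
F(a, y) = -4 (F(a, y) = -5 + (1/3)*3 = -5 + 1 = -4)
L(J) = -3/4 + (-5 + J)*(-5 + 2*J**2)/4 (L(J) = -3/4 + (((J**2 + J*J) - 5)*(J - 5))/4 = -3/4 + (((J**2 + J**2) - 5)*(-5 + J))/4 = -3/4 + ((2*J**2 - 5)*(-5 + J))/4 = -3/4 + ((-5 + 2*J**2)*(-5 + J))/4 = -3/4 + ((-5 + J)*(-5 + 2*J**2))/4 = -3/4 + (-5 + J)*(-5 + 2*J**2)/4)
(L(-12) - 102)*F(-2, 7) = ((11/2 + (1/2)*(-12)**3 - 5/2*(-12)**2 - 5/4*(-12)) - 102)*(-4) = ((11/2 + (1/2)*(-1728) - 5/2*144 + 15) - 102)*(-4) = ((11/2 - 864 - 360 + 15) - 102)*(-4) = (-2407/2 - 102)*(-4) = -2611/2*(-4) = 5222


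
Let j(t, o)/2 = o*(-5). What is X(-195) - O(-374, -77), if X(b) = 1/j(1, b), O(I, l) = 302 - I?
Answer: -1318199/1950 ≈ -676.00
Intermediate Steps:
j(t, o) = -10*o (j(t, o) = 2*(o*(-5)) = 2*(-5*o) = -10*o)
X(b) = -1/(10*b) (X(b) = 1/(-10*b) = -1/(10*b))
X(-195) - O(-374, -77) = -1/10/(-195) - (302 - 1*(-374)) = -1/10*(-1/195) - (302 + 374) = 1/1950 - 1*676 = 1/1950 - 676 = -1318199/1950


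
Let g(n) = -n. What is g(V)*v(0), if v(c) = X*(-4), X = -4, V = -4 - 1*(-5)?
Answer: -16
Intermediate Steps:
V = 1 (V = -4 + 5 = 1)
v(c) = 16 (v(c) = -4*(-4) = 16)
g(V)*v(0) = -1*1*16 = -1*16 = -16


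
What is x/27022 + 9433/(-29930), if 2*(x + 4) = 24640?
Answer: 56859677/404384230 ≈ 0.14061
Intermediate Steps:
x = 12316 (x = -4 + (½)*24640 = -4 + 12320 = 12316)
x/27022 + 9433/(-29930) = 12316/27022 + 9433/(-29930) = 12316*(1/27022) + 9433*(-1/29930) = 6158/13511 - 9433/29930 = 56859677/404384230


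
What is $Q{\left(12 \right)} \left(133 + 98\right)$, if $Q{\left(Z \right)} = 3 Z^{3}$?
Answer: $1197504$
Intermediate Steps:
$Q{\left(12 \right)} \left(133 + 98\right) = 3 \cdot 12^{3} \left(133 + 98\right) = 3 \cdot 1728 \cdot 231 = 5184 \cdot 231 = 1197504$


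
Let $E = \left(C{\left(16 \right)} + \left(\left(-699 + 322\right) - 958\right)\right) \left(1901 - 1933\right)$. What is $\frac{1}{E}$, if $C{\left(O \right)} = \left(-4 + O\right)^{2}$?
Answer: $\frac{1}{38112} \approx 2.6238 \cdot 10^{-5}$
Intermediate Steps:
$E = 38112$ ($E = \left(\left(-4 + 16\right)^{2} + \left(\left(-699 + 322\right) - 958\right)\right) \left(1901 - 1933\right) = \left(12^{2} - 1335\right) \left(-32\right) = \left(144 - 1335\right) \left(-32\right) = \left(-1191\right) \left(-32\right) = 38112$)
$\frac{1}{E} = \frac{1}{38112}$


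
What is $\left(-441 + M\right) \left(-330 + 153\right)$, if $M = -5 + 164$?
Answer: $49914$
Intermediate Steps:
$M = 159$
$\left(-441 + M\right) \left(-330 + 153\right) = \left(-441 + 159\right) \left(-330 + 153\right) = \left(-282\right) \left(-177\right) = 49914$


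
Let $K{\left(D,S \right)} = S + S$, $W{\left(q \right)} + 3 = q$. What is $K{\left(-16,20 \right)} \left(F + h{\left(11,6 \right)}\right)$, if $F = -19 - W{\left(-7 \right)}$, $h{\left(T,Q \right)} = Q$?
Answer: $-120$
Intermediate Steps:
$W{\left(q \right)} = -3 + q$
$K{\left(D,S \right)} = 2 S$
$F = -9$ ($F = -19 - \left(-3 - 7\right) = -19 - -10 = -19 + 10 = -9$)
$K{\left(-16,20 \right)} \left(F + h{\left(11,6 \right)}\right) = 2 \cdot 20 \left(-9 + 6\right) = 40 \left(-3\right) = -120$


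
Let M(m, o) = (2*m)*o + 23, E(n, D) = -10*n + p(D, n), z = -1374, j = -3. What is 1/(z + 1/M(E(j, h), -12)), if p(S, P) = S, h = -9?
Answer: -481/660895 ≈ -0.00072780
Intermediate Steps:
E(n, D) = D - 10*n (E(n, D) = -10*n + D = D - 10*n)
M(m, o) = 23 + 2*m*o (M(m, o) = 2*m*o + 23 = 23 + 2*m*o)
1/(z + 1/M(E(j, h), -12)) = 1/(-1374 + 1/(23 + 2*(-9 - 10*(-3))*(-12))) = 1/(-1374 + 1/(23 + 2*(-9 + 30)*(-12))) = 1/(-1374 + 1/(23 + 2*21*(-12))) = 1/(-1374 + 1/(23 - 504)) = 1/(-1374 + 1/(-481)) = 1/(-1374 - 1/481) = 1/(-660895/481) = -481/660895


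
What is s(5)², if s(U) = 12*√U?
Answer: 720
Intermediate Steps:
s(5)² = (12*√5)² = 720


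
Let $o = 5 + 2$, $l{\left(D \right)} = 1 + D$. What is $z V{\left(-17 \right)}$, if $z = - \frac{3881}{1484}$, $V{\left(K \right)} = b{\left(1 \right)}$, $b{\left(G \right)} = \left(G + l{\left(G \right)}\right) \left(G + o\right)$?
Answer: $- \frac{23286}{371} \approx -62.766$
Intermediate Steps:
$o = 7$
$b{\left(G \right)} = \left(1 + 2 G\right) \left(7 + G\right)$ ($b{\left(G \right)} = \left(G + \left(1 + G\right)\right) \left(G + 7\right) = \left(1 + 2 G\right) \left(7 + G\right)$)
$V{\left(K \right)} = 24$ ($V{\left(K \right)} = 7 + 2 \cdot 1^{2} + 15 \cdot 1 = 7 + 2 \cdot 1 + 15 = 7 + 2 + 15 = 24$)
$z = - \frac{3881}{1484}$ ($z = \left(-3881\right) \frac{1}{1484} = - \frac{3881}{1484} \approx -2.6152$)
$z V{\left(-17 \right)} = \left(- \frac{3881}{1484}\right) 24 = - \frac{23286}{371}$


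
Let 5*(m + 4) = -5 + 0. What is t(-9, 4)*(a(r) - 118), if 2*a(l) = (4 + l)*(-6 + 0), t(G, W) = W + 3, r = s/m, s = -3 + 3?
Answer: -910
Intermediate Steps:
s = 0
m = -5 (m = -4 + (-5 + 0)/5 = -4 + (⅕)*(-5) = -4 - 1 = -5)
r = 0 (r = 0/(-5) = 0*(-⅕) = 0)
t(G, W) = 3 + W
a(l) = -12 - 3*l (a(l) = ((4 + l)*(-6 + 0))/2 = ((4 + l)*(-6))/2 = (-24 - 6*l)/2 = -12 - 3*l)
t(-9, 4)*(a(r) - 118) = (3 + 4)*((-12 - 3*0) - 118) = 7*((-12 + 0) - 118) = 7*(-12 - 118) = 7*(-130) = -910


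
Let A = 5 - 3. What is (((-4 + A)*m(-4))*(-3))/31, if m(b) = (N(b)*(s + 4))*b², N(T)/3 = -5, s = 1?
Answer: -7200/31 ≈ -232.26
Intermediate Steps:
N(T) = -15 (N(T) = 3*(-5) = -15)
m(b) = -75*b² (m(b) = (-15*(1 + 4))*b² = (-15*5)*b² = -75*b²)
A = 2
(((-4 + A)*m(-4))*(-3))/31 = (((-4 + 2)*(-75*(-4)²))*(-3))/31 = (-(-150)*16*(-3))*(1/31) = (-2*(-1200)*(-3))*(1/31) = (2400*(-3))*(1/31) = -7200*1/31 = -7200/31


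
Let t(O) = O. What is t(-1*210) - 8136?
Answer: -8346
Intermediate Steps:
t(-1*210) - 8136 = -1*210 - 8136 = -210 - 8136 = -8346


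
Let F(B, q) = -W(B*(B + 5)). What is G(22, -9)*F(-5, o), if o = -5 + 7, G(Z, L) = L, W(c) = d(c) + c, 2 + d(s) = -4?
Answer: -54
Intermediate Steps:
d(s) = -6 (d(s) = -2 - 4 = -6)
W(c) = -6 + c
o = 2
F(B, q) = 6 - B*(5 + B) (F(B, q) = -(-6 + B*(B + 5)) = -(-6 + B*(5 + B)) = 6 - B*(5 + B))
G(22, -9)*F(-5, o) = -9*(6 - 1*(-5)*(5 - 5)) = -9*(6 - 1*(-5)*0) = -9*(6 + 0) = -9*6 = -54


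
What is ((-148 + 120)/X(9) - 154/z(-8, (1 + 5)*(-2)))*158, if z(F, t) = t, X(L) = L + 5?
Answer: 5135/3 ≈ 1711.7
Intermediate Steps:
X(L) = 5 + L
((-148 + 120)/X(9) - 154/z(-8, (1 + 5)*(-2)))*158 = ((-148 + 120)/(5 + 9) - 154*(-1/(2*(1 + 5))))*158 = (-28/14 - 154/(6*(-2)))*158 = (-28*1/14 - 154/(-12))*158 = (-2 - 154*(-1/12))*158 = (-2 + 77/6)*158 = (65/6)*158 = 5135/3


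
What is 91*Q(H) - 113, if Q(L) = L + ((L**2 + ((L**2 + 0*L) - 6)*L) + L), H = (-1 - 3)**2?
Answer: 390095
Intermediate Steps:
H = 16 (H = (-4)**2 = 16)
Q(L) = L**2 + 2*L + L*(-6 + L**2) (Q(L) = L + ((L**2 + ((L**2 + 0) - 6)*L) + L) = L + ((L**2 + (L**2 - 6)*L) + L) = L + ((L**2 + (-6 + L**2)*L) + L) = L + ((L**2 + L*(-6 + L**2)) + L) = L + (L + L**2 + L*(-6 + L**2)) = L**2 + 2*L + L*(-6 + L**2))
91*Q(H) - 113 = 91*(16*(-4 + 16 + 16**2)) - 113 = 91*(16*(-4 + 16 + 256)) - 113 = 91*(16*268) - 113 = 91*4288 - 113 = 390208 - 113 = 390095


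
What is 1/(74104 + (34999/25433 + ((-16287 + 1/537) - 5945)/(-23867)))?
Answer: 11240139783/832965256459772 ≈ 1.3494e-5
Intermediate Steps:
1/(74104 + (34999/25433 + ((-16287 + 1/537) - 5945)/(-23867))) = 1/(74104 + (34999*(1/25433) + ((-16287 + 1/537) - 5945)*(-1/23867))) = 1/(74104 + (34999/25433 + (-8746118/537 - 5945)*(-1/23867))) = 1/(74104 + (34999/25433 - 11938583/537*(-1/23867))) = 1/(74104 + (34999/25433 + 11938583/12816579)) = 1/(74104 + 25937980340/11240139783) = 1/(832965256459772/11240139783) = 11240139783/832965256459772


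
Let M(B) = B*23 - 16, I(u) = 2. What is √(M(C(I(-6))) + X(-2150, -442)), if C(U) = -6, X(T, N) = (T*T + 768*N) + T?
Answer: 2*√1070185 ≈ 2069.0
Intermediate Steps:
X(T, N) = T + T² + 768*N (X(T, N) = (T² + 768*N) + T = T + T² + 768*N)
M(B) = -16 + 23*B (M(B) = 23*B - 16 = -16 + 23*B)
√(M(C(I(-6))) + X(-2150, -442)) = √((-16 + 23*(-6)) + (-2150 + (-2150)² + 768*(-442))) = √((-16 - 138) + (-2150 + 4622500 - 339456)) = √(-154 + 4280894) = √4280740 = 2*√1070185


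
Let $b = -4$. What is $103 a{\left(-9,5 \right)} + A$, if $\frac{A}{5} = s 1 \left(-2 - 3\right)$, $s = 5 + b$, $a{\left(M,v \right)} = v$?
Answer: $490$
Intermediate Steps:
$s = 1$ ($s = 5 - 4 = 1$)
$A = -25$ ($A = 5 \cdot 1 \cdot 1 \left(-2 - 3\right) = 5 \cdot 1 \cdot 1 \left(-5\right) = 5 \cdot 1 \left(-5\right) = 5 \left(-5\right) = -25$)
$103 a{\left(-9,5 \right)} + A = 103 \cdot 5 - 25 = 515 - 25 = 490$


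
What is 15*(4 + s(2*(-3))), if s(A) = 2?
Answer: 90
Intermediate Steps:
15*(4 + s(2*(-3))) = 15*(4 + 2) = 15*6 = 90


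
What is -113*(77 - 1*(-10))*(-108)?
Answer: 1061748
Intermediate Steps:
-113*(77 - 1*(-10))*(-108) = -113*(77 + 10)*(-108) = -113*87*(-108) = -9831*(-108) = -1*(-1061748) = 1061748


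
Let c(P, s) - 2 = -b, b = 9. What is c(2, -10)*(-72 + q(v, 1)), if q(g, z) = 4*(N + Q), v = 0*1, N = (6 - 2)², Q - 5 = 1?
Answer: -112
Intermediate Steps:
Q = 6 (Q = 5 + 1 = 6)
N = 16 (N = 4² = 16)
v = 0
c(P, s) = -7 (c(P, s) = 2 - 1*9 = 2 - 9 = -7)
q(g, z) = 88 (q(g, z) = 4*(16 + 6) = 4*22 = 88)
c(2, -10)*(-72 + q(v, 1)) = -7*(-72 + 88) = -7*16 = -112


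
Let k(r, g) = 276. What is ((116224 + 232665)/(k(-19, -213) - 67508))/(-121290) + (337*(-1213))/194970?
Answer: -7407477693243/3533103050048 ≈ -2.0966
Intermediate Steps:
((116224 + 232665)/(k(-19, -213) - 67508))/(-121290) + (337*(-1213))/194970 = ((116224 + 232665)/(276 - 67508))/(-121290) + (337*(-1213))/194970 = (348889/(-67232))*(-1/121290) - 408781*1/194970 = (348889*(-1/67232))*(-1/121290) - 408781/194970 = -348889/67232*(-1/121290) - 408781/194970 = 348889/8154569280 - 408781/194970 = -7407477693243/3533103050048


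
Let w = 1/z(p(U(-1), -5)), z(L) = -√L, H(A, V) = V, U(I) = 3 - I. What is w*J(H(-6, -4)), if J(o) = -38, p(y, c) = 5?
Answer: 38*√5/5 ≈ 16.994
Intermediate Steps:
w = -√5/5 (w = 1/(-√5) = -√5/5 ≈ -0.44721)
w*J(H(-6, -4)) = -√5/5*(-38) = 38*√5/5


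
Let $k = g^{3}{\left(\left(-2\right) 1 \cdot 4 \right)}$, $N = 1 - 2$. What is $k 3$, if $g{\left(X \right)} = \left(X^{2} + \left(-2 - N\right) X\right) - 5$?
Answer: $902289$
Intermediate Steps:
$N = -1$
$g{\left(X \right)} = -5 + X^{2} - X$ ($g{\left(X \right)} = \left(X^{2} + \left(-2 - -1\right) X\right) - 5 = \left(X^{2} + \left(-2 + 1\right) X\right) - 5 = \left(X^{2} - X\right) - 5 = -5 + X^{2} - X$)
$k = 300763$ ($k = \left(-5 + \left(\left(-2\right) 1 \cdot 4\right)^{2} - \left(-2\right) 1 \cdot 4\right)^{3} = \left(-5 + \left(\left(-2\right) 4\right)^{2} - \left(-2\right) 4\right)^{3} = \left(-5 + \left(-8\right)^{2} - -8\right)^{3} = \left(-5 + 64 + 8\right)^{3} = 67^{3} = 300763$)
$k 3 = 300763 \cdot 3 = 902289$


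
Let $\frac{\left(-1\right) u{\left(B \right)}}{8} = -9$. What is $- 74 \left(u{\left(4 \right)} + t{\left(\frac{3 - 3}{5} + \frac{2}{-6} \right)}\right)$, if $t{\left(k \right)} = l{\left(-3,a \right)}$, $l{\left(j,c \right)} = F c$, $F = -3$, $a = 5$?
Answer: $-4218$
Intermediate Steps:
$u{\left(B \right)} = 72$ ($u{\left(B \right)} = \left(-8\right) \left(-9\right) = 72$)
$l{\left(j,c \right)} = - 3 c$
$t{\left(k \right)} = -15$ ($t{\left(k \right)} = \left(-3\right) 5 = -15$)
$- 74 \left(u{\left(4 \right)} + t{\left(\frac{3 - 3}{5} + \frac{2}{-6} \right)}\right) = - 74 \left(72 - 15\right) = \left(-74\right) 57 = -4218$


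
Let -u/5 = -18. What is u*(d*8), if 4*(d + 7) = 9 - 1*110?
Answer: -23220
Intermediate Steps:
u = 90 (u = -5*(-18) = 90)
d = -129/4 (d = -7 + (9 - 1*110)/4 = -7 + (9 - 110)/4 = -7 + (¼)*(-101) = -7 - 101/4 = -129/4 ≈ -32.250)
u*(d*8) = 90*(-129/4*8) = 90*(-258) = -23220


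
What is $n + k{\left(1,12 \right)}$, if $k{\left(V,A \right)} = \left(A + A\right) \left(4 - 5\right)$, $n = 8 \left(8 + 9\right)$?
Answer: $112$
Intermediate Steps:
$n = 136$ ($n = 8 \cdot 17 = 136$)
$k{\left(V,A \right)} = - 2 A$ ($k{\left(V,A \right)} = 2 A \left(-1\right) = - 2 A$)
$n + k{\left(1,12 \right)} = 136 - 24 = 112$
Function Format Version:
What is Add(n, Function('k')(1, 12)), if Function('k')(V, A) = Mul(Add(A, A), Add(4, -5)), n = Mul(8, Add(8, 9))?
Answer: 112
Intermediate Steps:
n = 136 (n = Mul(8, 17) = 136)
Function('k')(V, A) = Mul(-2, A) (Function('k')(V, A) = Mul(Mul(2, A), -1) = Mul(-2, A))
Add(n, Function('k')(1, 12)) = Add(136, Mul(-2, 12)) = Add(136, -24) = 112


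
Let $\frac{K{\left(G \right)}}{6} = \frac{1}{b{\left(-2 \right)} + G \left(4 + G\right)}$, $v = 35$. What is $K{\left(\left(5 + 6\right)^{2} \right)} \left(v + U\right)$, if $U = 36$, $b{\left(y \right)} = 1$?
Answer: $\frac{71}{2521} \approx 0.028163$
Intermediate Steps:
$K{\left(G \right)} = \frac{6}{1 + G \left(4 + G\right)}$
$K{\left(\left(5 + 6\right)^{2} \right)} \left(v + U\right) = \frac{6}{1 + \left(\left(5 + 6\right)^{2}\right)^{2} + 4 \left(5 + 6\right)^{2}} \left(35 + 36\right) = \frac{6}{1 + \left(11^{2}\right)^{2} + 4 \cdot 11^{2}} \cdot 71 = \frac{6}{1 + 121^{2} + 4 \cdot 121} \cdot 71 = \frac{6}{1 + 14641 + 484} \cdot 71 = \frac{6}{15126} \cdot 71 = 6 \cdot \frac{1}{15126} \cdot 71 = \frac{1}{2521} \cdot 71 = \frac{71}{2521}$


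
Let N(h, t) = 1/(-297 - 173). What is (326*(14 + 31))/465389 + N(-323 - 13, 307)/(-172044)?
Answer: 1186226640989/37631671004520 ≈ 0.031522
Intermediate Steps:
N(h, t) = -1/470 (N(h, t) = 1/(-470) = -1/470)
(326*(14 + 31))/465389 + N(-323 - 13, 307)/(-172044) = (326*(14 + 31))/465389 - 1/470/(-172044) = (326*45)*(1/465389) - 1/470*(-1/172044) = 14670*(1/465389) + 1/80860680 = 14670/465389 + 1/80860680 = 1186226640989/37631671004520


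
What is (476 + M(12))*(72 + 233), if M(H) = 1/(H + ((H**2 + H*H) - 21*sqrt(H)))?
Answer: 1024833245/7059 + 2135*sqrt(3)/14118 ≈ 1.4518e+5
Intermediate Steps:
M(H) = 1/(H - 21*sqrt(H) + 2*H**2) (M(H) = 1/(H + ((H**2 + H**2) - 21*sqrt(H))) = 1/(H + (2*H**2 - 21*sqrt(H))) = 1/(H + (-21*sqrt(H) + 2*H**2)) = 1/(H - 21*sqrt(H) + 2*H**2))
(476 + M(12))*(72 + 233) = (476 + 1/(12 - 42*sqrt(3) + 2*12**2))*(72 + 233) = (476 + 1/(12 - 42*sqrt(3) + 2*144))*305 = (476 + 1/(12 - 42*sqrt(3) + 288))*305 = (476 + 1/(300 - 42*sqrt(3)))*305 = 145180 + 305/(300 - 42*sqrt(3))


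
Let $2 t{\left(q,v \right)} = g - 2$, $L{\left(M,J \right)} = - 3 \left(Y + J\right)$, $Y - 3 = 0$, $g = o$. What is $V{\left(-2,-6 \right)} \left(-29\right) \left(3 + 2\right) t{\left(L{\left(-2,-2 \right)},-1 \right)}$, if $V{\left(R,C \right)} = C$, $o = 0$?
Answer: $-870$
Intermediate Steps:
$g = 0$
$Y = 3$ ($Y = 3 + 0 = 3$)
$L{\left(M,J \right)} = -9 - 3 J$ ($L{\left(M,J \right)} = - 3 \left(3 + J\right) = -9 - 3 J$)
$t{\left(q,v \right)} = -1$ ($t{\left(q,v \right)} = \frac{0 - 2}{2} = \frac{1}{2} \left(-2\right) = -1$)
$V{\left(-2,-6 \right)} \left(-29\right) \left(3 + 2\right) t{\left(L{\left(-2,-2 \right)},-1 \right)} = \left(-6\right) \left(-29\right) \left(3 + 2\right) \left(-1\right) = 174 \cdot 5 \left(-1\right) = 174 \left(-5\right) = -870$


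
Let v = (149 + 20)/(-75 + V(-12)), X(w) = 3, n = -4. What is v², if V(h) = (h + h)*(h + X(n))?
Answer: 28561/19881 ≈ 1.4366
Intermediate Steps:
V(h) = 2*h*(3 + h) (V(h) = (h + h)*(h + 3) = (2*h)*(3 + h) = 2*h*(3 + h))
v = 169/141 (v = (149 + 20)/(-75 + 2*(-12)*(3 - 12)) = 169/(-75 + 2*(-12)*(-9)) = 169/(-75 + 216) = 169/141 ≈ 1.1986)
v² = (169/141)² = 28561/19881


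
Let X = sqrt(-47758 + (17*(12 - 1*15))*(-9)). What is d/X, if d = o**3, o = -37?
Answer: 50653*I*sqrt(47299)/47299 ≈ 232.91*I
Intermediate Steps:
d = -50653 (d = (-37)**3 = -50653)
X = I*sqrt(47299) (X = sqrt(-47758 + (17*(12 - 15))*(-9)) = sqrt(-47758 + (17*(-3))*(-9)) = sqrt(-47758 - 51*(-9)) = sqrt(-47758 + 459) = sqrt(-47299) = I*sqrt(47299) ≈ 217.48*I)
d/X = -50653*(-I*sqrt(47299)/47299) = -(-50653)*I*sqrt(47299)/47299 = 50653*I*sqrt(47299)/47299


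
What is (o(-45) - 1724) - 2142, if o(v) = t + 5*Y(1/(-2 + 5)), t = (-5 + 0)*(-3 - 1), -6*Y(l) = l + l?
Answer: -34619/9 ≈ -3846.6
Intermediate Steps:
Y(l) = -l/3 (Y(l) = -(l + l)/6 = -l/3)
t = 20 (t = -5*(-4) = 20)
o(v) = 175/9 (o(v) = 20 + 5*(-1/(3*(-2 + 5))) = 20 + 5*(-1/3/3) = 20 + 5*(-1/3*1/3) = 20 + 5*(-1/9) = 20 - 5/9 = 175/9)
(o(-45) - 1724) - 2142 = (175/9 - 1724) - 2142 = -15341/9 - 2142 = -34619/9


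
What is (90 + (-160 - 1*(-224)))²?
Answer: 23716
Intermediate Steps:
(90 + (-160 - 1*(-224)))² = (90 + (-160 + 224))² = (90 + 64)² = 154² = 23716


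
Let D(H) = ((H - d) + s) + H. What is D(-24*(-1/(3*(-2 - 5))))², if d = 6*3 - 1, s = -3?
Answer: 24336/49 ≈ 496.65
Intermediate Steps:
d = 17 (d = 18 - 1 = 17)
D(H) = -20 + 2*H (D(H) = ((H - 1*17) - 3) + H = ((H - 17) - 3) + H = ((-17 + H) - 3) + H = (-20 + H) + H = -20 + 2*H)
D(-24*(-1/(3*(-2 - 5))))² = (-20 + 2*(-24*(-1/(3*(-2 - 5)))))² = (-20 + 2*(-24/((-3*(-7)))))² = (-20 + 2*(-24/21))² = (-20 + 2*(-24*1/21))² = (-20 + 2*(-8/7))² = (-20 - 16/7)² = (-156/7)² = 24336/49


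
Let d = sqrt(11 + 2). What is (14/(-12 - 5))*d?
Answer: -14*sqrt(13)/17 ≈ -2.9693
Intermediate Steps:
d = sqrt(13) ≈ 3.6056
(14/(-12 - 5))*d = (14/(-12 - 5))*sqrt(13) = (14/(-17))*sqrt(13) = (-1/17*14)*sqrt(13) = -14*sqrt(13)/17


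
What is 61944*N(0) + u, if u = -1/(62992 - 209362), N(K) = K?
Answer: 1/146370 ≈ 6.8320e-6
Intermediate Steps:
u = 1/146370 (u = -1/(-146370) = -1*(-1/146370) = 1/146370 ≈ 6.8320e-6)
61944*N(0) + u = 61944*0 + 1/146370 = 0 + 1/146370 = 1/146370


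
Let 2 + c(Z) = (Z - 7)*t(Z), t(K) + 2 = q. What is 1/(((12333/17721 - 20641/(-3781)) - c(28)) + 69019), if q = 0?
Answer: 22334367/1542615858199 ≈ 1.4478e-5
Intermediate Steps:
t(K) = -2 (t(K) = -2 + 0 = -2)
c(Z) = 12 - 2*Z (c(Z) = -2 + (Z - 7)*(-2) = -2 + (-7 + Z)*(-2) = -2 + (14 - 2*Z) = 12 - 2*Z)
1/(((12333/17721 - 20641/(-3781)) - c(28)) + 69019) = 1/(((12333/17721 - 20641/(-3781)) - (12 - 2*28)) + 69019) = 1/(((12333*(1/17721) - 20641*(-1/3781)) - (12 - 56)) + 69019) = 1/(((4111/5907 + 20641/3781) - 1*(-44)) + 69019) = 1/((137470078/22334367 + 44) + 69019) = 1/(1120182226/22334367 + 69019) = 1/(1542615858199/22334367) = 22334367/1542615858199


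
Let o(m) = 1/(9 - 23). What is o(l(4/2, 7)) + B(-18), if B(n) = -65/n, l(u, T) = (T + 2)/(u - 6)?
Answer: 223/63 ≈ 3.5397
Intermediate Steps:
l(u, T) = (2 + T)/(-6 + u)
o(m) = -1/14 (o(m) = 1/(-14) = -1/14)
o(l(4/2, 7)) + B(-18) = -1/14 - 65/(-18) = -1/14 - 65*(-1/18) = -1/14 + 65/18 = 223/63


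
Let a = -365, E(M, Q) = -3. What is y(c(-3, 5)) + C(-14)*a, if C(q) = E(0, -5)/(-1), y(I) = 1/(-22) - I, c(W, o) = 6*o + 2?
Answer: -24795/22 ≈ -1127.0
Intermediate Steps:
c(W, o) = 2 + 6*o
y(I) = -1/22 - I
C(q) = 3 (C(q) = -3/(-1) = -3*(-1) = 3)
y(c(-3, 5)) + C(-14)*a = (-1/22 - (2 + 6*5)) + 3*(-365) = (-1/22 - (2 + 30)) - 1095 = (-1/22 - 1*32) - 1095 = (-1/22 - 32) - 1095 = -705/22 - 1095 = -24795/22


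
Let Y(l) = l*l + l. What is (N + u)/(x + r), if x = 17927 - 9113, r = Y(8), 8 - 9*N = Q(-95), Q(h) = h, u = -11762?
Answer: -105755/79974 ≈ -1.3224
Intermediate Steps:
N = 103/9 (N = 8/9 - 1/9*(-95) = 8/9 + 95/9 = 103/9 ≈ 11.444)
Y(l) = l + l**2 (Y(l) = l**2 + l = l + l**2)
r = 72 (r = 8*(1 + 8) = 8*9 = 72)
x = 8814
(N + u)/(x + r) = (103/9 - 11762)/(8814 + 72) = -105755/9/8886 = -105755/9*1/8886 = -105755/79974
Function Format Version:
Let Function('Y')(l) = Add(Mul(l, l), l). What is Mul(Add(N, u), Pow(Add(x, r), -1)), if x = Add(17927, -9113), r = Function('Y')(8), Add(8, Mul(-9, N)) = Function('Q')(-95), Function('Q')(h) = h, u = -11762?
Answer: Rational(-105755, 79974) ≈ -1.3224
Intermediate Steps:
N = Rational(103, 9) (N = Add(Rational(8, 9), Mul(Rational(-1, 9), -95)) = Add(Rational(8, 9), Rational(95, 9)) = Rational(103, 9) ≈ 11.444)
Function('Y')(l) = Add(l, Pow(l, 2)) (Function('Y')(l) = Add(Pow(l, 2), l) = Add(l, Pow(l, 2)))
r = 72 (r = Mul(8, Add(1, 8)) = Mul(8, 9) = 72)
x = 8814
Mul(Add(N, u), Pow(Add(x, r), -1)) = Mul(Add(Rational(103, 9), -11762), Pow(Add(8814, 72), -1)) = Mul(Rational(-105755, 9), Pow(8886, -1)) = Mul(Rational(-105755, 9), Rational(1, 8886)) = Rational(-105755, 79974)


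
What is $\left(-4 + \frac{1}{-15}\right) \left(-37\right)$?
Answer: $\frac{2257}{15} \approx 150.47$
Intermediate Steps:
$\left(-4 + \frac{1}{-15}\right) \left(-37\right) = \left(-4 - \frac{1}{15}\right) \left(-37\right) = \left(- \frac{61}{15}\right) \left(-37\right) = \frac{2257}{15}$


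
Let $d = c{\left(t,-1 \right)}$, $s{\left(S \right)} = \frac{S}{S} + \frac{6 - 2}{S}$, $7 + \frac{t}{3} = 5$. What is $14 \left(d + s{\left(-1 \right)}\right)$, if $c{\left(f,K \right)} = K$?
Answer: $-56$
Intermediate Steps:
$t = -6$ ($t = -21 + 3 \cdot 5 = -21 + 15 = -6$)
$s{\left(S \right)} = 1 + \frac{4}{S}$ ($s{\left(S \right)} = 1 + \frac{6 - 2}{S} = 1 + \frac{4}{S}$)
$d = -1$
$14 \left(d + s{\left(-1 \right)}\right) = 14 \left(-1 + \frac{4 - 1}{-1}\right) = 14 \left(-1 - 3\right) = 14 \left(-4\right) = -56$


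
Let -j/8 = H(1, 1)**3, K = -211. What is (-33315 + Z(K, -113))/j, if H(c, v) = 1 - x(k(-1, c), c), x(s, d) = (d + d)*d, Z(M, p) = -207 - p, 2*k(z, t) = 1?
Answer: -33409/8 ≈ -4176.1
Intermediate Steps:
k(z, t) = 1/2 (k(z, t) = (1/2)*1 = 1/2)
x(s, d) = 2*d**2 (x(s, d) = (2*d)*d = 2*d**2)
H(c, v) = 1 - 2*c**2
j = 8 (j = -8*(1 - 2*1**2)**3 = -8*(1 - 2*1)**3 = -8*(1 - 2)**3 = -8*(-1)**3 = -8*(-1) = 8)
(-33315 + Z(K, -113))/j = (-33315 + (-207 - 1*(-113)))/8 = (-33315 + (-207 + 113))*(1/8) = (-33315 - 94)*(1/8) = -33409*1/8 = -33409/8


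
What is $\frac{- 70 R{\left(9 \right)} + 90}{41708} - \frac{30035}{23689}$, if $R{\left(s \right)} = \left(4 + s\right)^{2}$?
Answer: $- \frac{382702160}{247005203} \approx -1.5494$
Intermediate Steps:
$\frac{- 70 R{\left(9 \right)} + 90}{41708} - \frac{30035}{23689} = \frac{- 70 \left(4 + 9\right)^{2} + 90}{41708} - \frac{30035}{23689} = \left(- 70 \cdot 13^{2} + 90\right) \frac{1}{41708} - \frac{30035}{23689} = \left(\left(-70\right) 169 + 90\right) \frac{1}{41708} - \frac{30035}{23689} = \left(-11830 + 90\right) \frac{1}{41708} - \frac{30035}{23689} = \left(-11740\right) \frac{1}{41708} - \frac{30035}{23689} = - \frac{2935}{10427} - \frac{30035}{23689} = - \frac{382702160}{247005203}$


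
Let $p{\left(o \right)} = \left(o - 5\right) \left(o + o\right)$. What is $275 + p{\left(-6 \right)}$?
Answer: $407$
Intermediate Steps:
$p{\left(o \right)} = 2 o \left(-5 + o\right)$ ($p{\left(o \right)} = \left(-5 + o\right) 2 o = 2 o \left(-5 + o\right)$)
$275 + p{\left(-6 \right)} = 275 + 2 \left(-6\right) \left(-5 - 6\right) = 275 + 2 \left(-6\right) \left(-11\right) = 275 + 132 = 407$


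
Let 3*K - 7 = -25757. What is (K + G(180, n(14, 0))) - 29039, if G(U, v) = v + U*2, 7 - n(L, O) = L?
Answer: -111808/3 ≈ -37269.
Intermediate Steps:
n(L, O) = 7 - L
G(U, v) = v + 2*U
K = -25750/3 (K = 7/3 + (⅓)*(-25757) = 7/3 - 25757/3 = -25750/3 ≈ -8583.3)
(K + G(180, n(14, 0))) - 29039 = (-25750/3 + ((7 - 1*14) + 2*180)) - 29039 = (-25750/3 + ((7 - 14) + 360)) - 29039 = (-25750/3 + (-7 + 360)) - 29039 = (-25750/3 + 353) - 29039 = -24691/3 - 29039 = -111808/3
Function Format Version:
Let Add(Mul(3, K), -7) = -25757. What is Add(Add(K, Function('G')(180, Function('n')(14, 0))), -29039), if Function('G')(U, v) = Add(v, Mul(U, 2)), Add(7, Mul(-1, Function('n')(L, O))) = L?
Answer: Rational(-111808, 3) ≈ -37269.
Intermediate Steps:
Function('n')(L, O) = Add(7, Mul(-1, L))
Function('G')(U, v) = Add(v, Mul(2, U))
K = Rational(-25750, 3) (K = Add(Rational(7, 3), Mul(Rational(1, 3), -25757)) = Add(Rational(7, 3), Rational(-25757, 3)) = Rational(-25750, 3) ≈ -8583.3)
Add(Add(K, Function('G')(180, Function('n')(14, 0))), -29039) = Add(Add(Rational(-25750, 3), Add(Add(7, Mul(-1, 14)), Mul(2, 180))), -29039) = Add(Add(Rational(-25750, 3), Add(Add(7, -14), 360)), -29039) = Add(Add(Rational(-25750, 3), Add(-7, 360)), -29039) = Add(Add(Rational(-25750, 3), 353), -29039) = Add(Rational(-24691, 3), -29039) = Rational(-111808, 3)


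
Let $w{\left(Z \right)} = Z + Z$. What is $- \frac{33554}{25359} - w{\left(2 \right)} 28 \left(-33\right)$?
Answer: $\frac{93693310}{25359} \approx 3694.7$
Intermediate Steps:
$w{\left(Z \right)} = 2 Z$
$- \frac{33554}{25359} - w{\left(2 \right)} 28 \left(-33\right) = - \frac{33554}{25359} - 2 \cdot 2 \cdot 28 \left(-33\right) = \left(-33554\right) \frac{1}{25359} - 4 \cdot 28 \left(-33\right) = - \frac{33554}{25359} - 112 \left(-33\right) = - \frac{33554}{25359} - -3696 = - \frac{33554}{25359} + 3696 = \frac{93693310}{25359}$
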